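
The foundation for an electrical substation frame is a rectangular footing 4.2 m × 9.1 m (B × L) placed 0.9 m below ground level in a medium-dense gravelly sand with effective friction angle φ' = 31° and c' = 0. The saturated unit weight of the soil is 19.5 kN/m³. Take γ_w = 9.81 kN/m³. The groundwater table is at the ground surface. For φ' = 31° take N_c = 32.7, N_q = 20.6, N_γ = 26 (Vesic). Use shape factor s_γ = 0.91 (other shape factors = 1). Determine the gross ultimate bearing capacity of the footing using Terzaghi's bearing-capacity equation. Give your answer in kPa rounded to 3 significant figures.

q_ult ≈ 661 kPa

γ' = 19.5 − 9.81 = 9.69 kN/m³ (submerged throughout). q = 9.69 × 0.9 = 8.721 kPa; the same γ' applies in the ½γBN_γ term.
q·N_q = 8.721 × 20.6 = 179.65 kPa
0.5·γ·B·N_γ·s_γ = 0.5 × 9.69 × 4.2 × 26 × 0.91 = 481.46 kPa
q_ult = 179.65 + 481.46 = 661.11 kPa.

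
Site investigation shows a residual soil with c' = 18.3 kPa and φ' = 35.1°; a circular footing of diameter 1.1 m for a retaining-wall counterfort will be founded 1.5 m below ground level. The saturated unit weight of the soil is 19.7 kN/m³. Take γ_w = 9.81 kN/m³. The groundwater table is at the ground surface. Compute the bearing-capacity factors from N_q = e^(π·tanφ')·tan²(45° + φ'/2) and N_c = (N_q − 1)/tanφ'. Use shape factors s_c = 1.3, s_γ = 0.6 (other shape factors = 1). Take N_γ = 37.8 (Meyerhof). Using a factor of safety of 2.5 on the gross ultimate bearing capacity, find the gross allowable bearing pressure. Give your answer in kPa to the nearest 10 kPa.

q_all ≈ 690 kPa

N_q = e^(π·tan35.1°)·tan²(62.55°) = 33.71; N_c = (N_q − 1)/tanφ' = 46.55.
Water table at ground surface, so effective unit weight γ' = 19.7 − 9.81 = 9.89 kN/m³ is used throughout; overburden q = 9.89 × 1.5 = 14.835 kPa; the same γ' applies in the ½γBN_γ term.
Cohesion term c·N_c·s_c = 18.3 × 46.546 × 1.3 = 1107.3 kPa; surcharge term q·N_q = 14.835 × 33.713 = 500.13 kPa; self-weight term 0.5·γ·B·N_γ·s_γ = 0.5 × 9.89 × 1.1 × 37.8 × 0.6 = 123.37 kPa.
q_ult = 1107.3 + 500.13 + 123.37 = 1730.8 kPa.
q_all = 1730.8 / 2.5 = 692.33 kPa.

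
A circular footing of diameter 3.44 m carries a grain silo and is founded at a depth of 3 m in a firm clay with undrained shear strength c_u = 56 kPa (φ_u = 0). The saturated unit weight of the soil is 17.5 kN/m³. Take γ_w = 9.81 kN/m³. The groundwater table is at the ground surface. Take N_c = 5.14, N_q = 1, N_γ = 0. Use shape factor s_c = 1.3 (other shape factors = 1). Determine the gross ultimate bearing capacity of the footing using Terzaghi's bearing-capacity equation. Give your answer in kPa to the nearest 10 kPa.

q_ult ≈ 400 kPa

γ' = 17.5 − 9.81 = 7.69 kN/m³ (submerged throughout). q = 7.69 × 3 = 23.07 kPa.
c·N_c·s_c = 56 × 5.14 × 1.3 = 374.19 kPa
q·N_q = 23.07 × 1 = 23.07 kPa
q_ult = 374.19 + 23.07 = 397.26 kPa.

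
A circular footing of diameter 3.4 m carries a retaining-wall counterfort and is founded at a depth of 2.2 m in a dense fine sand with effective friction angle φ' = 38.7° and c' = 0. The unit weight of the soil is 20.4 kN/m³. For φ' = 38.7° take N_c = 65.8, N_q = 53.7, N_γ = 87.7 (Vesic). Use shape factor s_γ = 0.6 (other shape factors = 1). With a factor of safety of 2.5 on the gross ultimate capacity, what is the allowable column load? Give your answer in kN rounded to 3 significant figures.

P_all ≈ 15400 kN

Effective surcharge at the founding depth q = γ·D_f = 20.4 × 2.2 = 44.88 kPa.
q_ult = q·N_q + 0.5·γ·B·N_γ·s_γ
     = 44.88 × 53.7 + 0.5 × 20.4 × 3.4 × 87.7 × 0.6
     = 2410.1 + 1824.9 = 4234.9 kPa.
Gross allowable pressure q_all = 4234.9 / 2.5 = 1694 kPa.
Footing area = 9.0792 m², so allowable column load = 1694 × 9.0792 = 15380 kN.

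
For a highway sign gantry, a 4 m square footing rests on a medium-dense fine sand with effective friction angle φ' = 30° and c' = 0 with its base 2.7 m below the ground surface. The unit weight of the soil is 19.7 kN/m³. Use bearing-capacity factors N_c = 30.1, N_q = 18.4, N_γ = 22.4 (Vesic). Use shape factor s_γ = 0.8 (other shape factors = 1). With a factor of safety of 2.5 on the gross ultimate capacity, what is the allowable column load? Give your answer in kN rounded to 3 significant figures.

P_all ≈ 10800 kN

q = γ·D_f = 19.7 × 2.7 = 53.19 kPa.
q·N_q = 53.19 × 18.4 = 978.7 kPa
0.5·γ·B·N_γ·s_γ = 0.5 × 19.7 × 4 × 22.4 × 0.8 = 706.05 kPa
q_ult = 978.7 + 706.05 = 1684.7 kPa.
Gross allowable pressure q_all = 1684.7 / 2.5 = 673.9 kPa.
Footing area = 16 m², so allowable column load = 673.9 × 16 = 10782 kN.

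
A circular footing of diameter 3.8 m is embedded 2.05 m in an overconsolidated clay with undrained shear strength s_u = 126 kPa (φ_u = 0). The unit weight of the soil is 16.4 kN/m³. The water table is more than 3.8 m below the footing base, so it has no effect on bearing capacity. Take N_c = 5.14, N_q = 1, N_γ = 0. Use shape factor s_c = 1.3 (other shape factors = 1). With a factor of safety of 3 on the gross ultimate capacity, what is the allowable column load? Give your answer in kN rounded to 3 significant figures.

q = γ·D_f = 16.4 × 2.05 = 33.62 kPa.
c·N_c·s_c = 126 × 5.14 × 1.3 = 841.93 kPa
q·N_q = 33.62 × 1 = 33.62 kPa
q_ult = 841.93 + 33.62 = 875.55 kPa.
Gross allowable pressure q_all = 875.55 / 3 = 291.85 kPa.
Footing area = 11.3411 m², so allowable column load = 291.85 × 11.3411 = 3309.9 kN.

P_all ≈ 3310 kN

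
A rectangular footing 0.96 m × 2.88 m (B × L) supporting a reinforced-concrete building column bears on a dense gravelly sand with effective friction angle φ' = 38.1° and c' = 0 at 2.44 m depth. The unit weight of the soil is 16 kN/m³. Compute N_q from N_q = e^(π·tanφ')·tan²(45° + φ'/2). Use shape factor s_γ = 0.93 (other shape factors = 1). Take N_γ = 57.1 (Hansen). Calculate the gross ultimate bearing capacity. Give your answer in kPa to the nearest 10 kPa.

q_ult ≈ 2340 kPa

tan38.1° = 0.7841, so N_q = e^(π×0.7841)·tan²(64.05°) = 11.744 × 4.222 = 49.59.
Overburden at base level: q = 16 × 2.44 = 39.04 kPa.
Surcharge term q·N_q = 39.04 × 49.587 = 1935.9 kPa; self-weight term 0.5·γ·B·N_γ·s_γ = 0.5 × 16 × 0.96 × 57.1 × 0.93 = 407.83 kPa.
q_ult = 1935.9 + 407.83 = 2343.7 kPa.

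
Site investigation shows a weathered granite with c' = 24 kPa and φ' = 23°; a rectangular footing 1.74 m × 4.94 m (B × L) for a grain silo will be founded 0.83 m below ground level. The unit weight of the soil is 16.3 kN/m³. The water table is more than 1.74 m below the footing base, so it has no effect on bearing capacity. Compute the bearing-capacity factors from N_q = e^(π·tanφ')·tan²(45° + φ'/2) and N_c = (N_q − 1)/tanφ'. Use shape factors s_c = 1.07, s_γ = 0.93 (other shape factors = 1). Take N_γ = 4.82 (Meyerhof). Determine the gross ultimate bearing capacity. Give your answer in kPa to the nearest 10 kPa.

q_ult ≈ 640 kPa

tan23° = 0.4245, so N_q = e^(π×0.4245)·tan²(56.5°) = 3.794 × 2.283 = 8.66.
N_c = (8.66 − 1)/tan23° = 18.05.
q = γ·D_f = 16.3 × 0.83 = 13.529 kPa.
c·N_c·s_c = 24 × 18.049 × 1.07 = 463.49 kPa
q·N_q = 13.529 × 8.6612 = 117.18 kPa
0.5·γ·B·N_γ·s_γ = 0.5 × 16.3 × 1.74 × 4.82 × 0.93 = 63.568 kPa
q_ult = 463.49 + 117.18 + 63.568 = 644.23 kPa.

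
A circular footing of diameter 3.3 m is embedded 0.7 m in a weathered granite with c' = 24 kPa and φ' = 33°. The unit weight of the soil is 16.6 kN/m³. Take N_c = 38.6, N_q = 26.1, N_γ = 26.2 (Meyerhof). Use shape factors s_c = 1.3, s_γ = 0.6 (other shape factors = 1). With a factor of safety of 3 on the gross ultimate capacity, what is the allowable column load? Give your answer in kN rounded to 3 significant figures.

Overburden at base level: q = 16.6 × 0.7 = 11.62 kPa.
Cohesion term c·N_c·s_c = 24 × 38.6 × 1.3 = 1204.3 kPa; surcharge term q·N_q = 11.62 × 26.1 = 303.28 kPa; self-weight term 0.5·γ·B·N_γ·s_γ = 0.5 × 16.6 × 3.3 × 26.2 × 0.6 = 430.57 kPa.
q_ult = 1204.3 + 303.28 + 430.57 = 1938.2 kPa.
Gross allowable pressure q_all = 1938.2 / 3 = 646.06 kPa.
Footing area = 8.553 m², so allowable column load = 646.06 × 8.553 = 5525.7 kN.

P_all ≈ 5530 kN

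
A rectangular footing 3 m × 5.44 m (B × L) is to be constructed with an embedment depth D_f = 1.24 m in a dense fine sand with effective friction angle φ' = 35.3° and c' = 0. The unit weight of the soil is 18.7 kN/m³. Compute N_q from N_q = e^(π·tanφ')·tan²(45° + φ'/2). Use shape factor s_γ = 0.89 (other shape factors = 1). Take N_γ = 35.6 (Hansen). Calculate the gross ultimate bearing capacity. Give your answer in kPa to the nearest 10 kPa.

tan35.3° = 0.708, so N_q = e^(π×0.708)·tan²(62.65°) = 9.248 × 3.738 = 34.57.
Overburden at base level: q = 18.7 × 1.24 = 23.188 kPa.
Surcharge term q·N_q = 23.188 × 34.565 = 801.5 kPa; self-weight term 0.5·γ·B·N_γ·s_γ = 0.5 × 18.7 × 3 × 35.6 × 0.89 = 888.74 kPa.
q_ult = 801.5 + 888.74 = 1690.2 kPa.

q_ult ≈ 1690 kPa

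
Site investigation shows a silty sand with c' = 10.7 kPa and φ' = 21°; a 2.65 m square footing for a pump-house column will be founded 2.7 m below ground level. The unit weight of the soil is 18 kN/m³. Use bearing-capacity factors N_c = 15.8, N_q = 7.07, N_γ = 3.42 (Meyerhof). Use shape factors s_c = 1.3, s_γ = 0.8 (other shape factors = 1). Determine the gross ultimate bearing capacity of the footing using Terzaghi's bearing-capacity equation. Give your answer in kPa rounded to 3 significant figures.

q_ult ≈ 629 kPa

Overburden at base level: q = 18 × 2.7 = 48.6 kPa.
Cohesion term c·N_c·s_c = 10.7 × 15.8 × 1.3 = 219.78 kPa; surcharge term q·N_q = 48.6 × 7.07 = 343.6 kPa; self-weight term 0.5·γ·B·N_γ·s_γ = 0.5 × 18 × 2.65 × 3.42 × 0.8 = 65.254 kPa.
q_ult = 219.78 + 343.6 + 65.254 = 628.63 kPa.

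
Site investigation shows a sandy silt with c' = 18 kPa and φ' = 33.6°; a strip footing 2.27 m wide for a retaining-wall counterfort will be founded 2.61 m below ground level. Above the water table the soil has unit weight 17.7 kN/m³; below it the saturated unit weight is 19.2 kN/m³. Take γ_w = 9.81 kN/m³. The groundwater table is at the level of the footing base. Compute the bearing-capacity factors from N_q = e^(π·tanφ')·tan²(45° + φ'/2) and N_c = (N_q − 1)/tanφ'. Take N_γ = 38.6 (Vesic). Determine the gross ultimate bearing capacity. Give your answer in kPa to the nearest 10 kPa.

tan33.6° = 0.6644, so N_q = e^(π×0.6644)·tan²(61.8°) = 8.063 × 3.478 = 28.04.
N_c = (28.04 − 1)/tan33.6° = 40.7.
q = γ·D_f = 17.7 × 2.61 = 46.197 kPa.
For the ½γBN_γ term take γ' = 19.2 − 9.81 = 9.39 kN/m³ (soil below base is submerged).
c·N_c = 18 × 40.705 = 732.69 kPa
q·N_q = 46.197 × 28.044 = 1295.6 kPa
0.5·γ·B·N_γ = 0.5 × 9.39 × 2.27 × 38.6 = 411.39 kPa
q_ult = 732.69 + 1295.6 + 411.39 = 2439.6 kPa.

q_ult ≈ 2440 kPa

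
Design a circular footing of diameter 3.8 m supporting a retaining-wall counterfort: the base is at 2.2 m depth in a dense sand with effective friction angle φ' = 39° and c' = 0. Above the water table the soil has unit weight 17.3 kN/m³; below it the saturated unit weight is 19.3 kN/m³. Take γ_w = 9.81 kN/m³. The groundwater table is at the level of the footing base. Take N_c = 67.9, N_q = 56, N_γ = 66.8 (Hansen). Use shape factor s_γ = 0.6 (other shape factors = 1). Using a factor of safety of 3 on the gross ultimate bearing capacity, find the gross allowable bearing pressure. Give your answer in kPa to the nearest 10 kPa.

Effective surcharge at the founding depth q = γ·D_f = 17.3 × 2.2 = 38.06 kPa.
The water table coincides with the base, so in the self-weight term γ → γ' = 9.49 kN/m³.
q_ult = q·N_q + 0.5·γ·B·N_γ·s_γ
     = 38.06 × 56 + 0.5 × 9.49 × 3.8 × 66.8 × 0.6
     = 2131.4 + 722.68 = 2854 kPa.
q_all = 2854 / 3 = 951.35 kPa.

q_all ≈ 950 kPa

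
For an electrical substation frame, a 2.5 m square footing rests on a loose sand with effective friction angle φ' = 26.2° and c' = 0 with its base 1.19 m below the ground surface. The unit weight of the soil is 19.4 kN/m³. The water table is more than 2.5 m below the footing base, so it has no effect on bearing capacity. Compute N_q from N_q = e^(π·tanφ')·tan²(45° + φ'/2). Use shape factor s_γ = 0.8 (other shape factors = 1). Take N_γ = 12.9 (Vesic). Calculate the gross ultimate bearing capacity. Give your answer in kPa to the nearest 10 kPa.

tan26.2° = 0.4921, so N_q = e^(π×0.4921)·tan²(58.1°) = 4.692 × 2.581 = 12.11.
q = γ·D_f = 19.4 × 1.19 = 23.086 kPa.
q·N_q = 23.086 × 12.11 = 279.58 kPa
0.5·γ·B·N_γ·s_γ = 0.5 × 19.4 × 2.5 × 12.9 × 0.8 = 250.26 kPa
q_ult = 279.58 + 250.26 = 529.84 kPa.

q_ult ≈ 530 kPa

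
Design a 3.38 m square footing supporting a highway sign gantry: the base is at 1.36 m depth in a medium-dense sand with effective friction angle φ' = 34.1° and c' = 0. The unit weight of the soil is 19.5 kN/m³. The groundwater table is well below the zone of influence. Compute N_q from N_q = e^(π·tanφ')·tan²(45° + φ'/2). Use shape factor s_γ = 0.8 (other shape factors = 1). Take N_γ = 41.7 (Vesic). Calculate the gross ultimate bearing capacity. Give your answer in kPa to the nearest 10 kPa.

q_ult ≈ 1890 kPa

tan34.1° = 0.6771, so N_q = e^(π×0.6771)·tan²(62.05°) = 8.39 × 3.552 = 29.8.
q = γ·D_f = 19.5 × 1.36 = 26.52 kPa.
q·N_q = 26.52 × 29.801 = 790.33 kPa
0.5·γ·B·N_γ·s_γ = 0.5 × 19.5 × 3.38 × 41.7 × 0.8 = 1099.4 kPa
q_ult = 790.33 + 1099.4 = 1889.7 kPa.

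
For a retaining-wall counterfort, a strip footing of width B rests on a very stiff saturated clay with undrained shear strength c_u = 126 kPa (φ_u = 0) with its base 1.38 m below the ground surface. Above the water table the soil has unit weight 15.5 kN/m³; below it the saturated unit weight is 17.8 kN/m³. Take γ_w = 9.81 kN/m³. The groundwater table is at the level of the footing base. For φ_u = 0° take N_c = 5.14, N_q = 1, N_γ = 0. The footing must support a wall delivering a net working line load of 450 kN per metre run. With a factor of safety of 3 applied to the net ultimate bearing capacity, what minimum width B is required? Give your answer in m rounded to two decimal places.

B = 2.08 m

Overburden at base level: q = 15.5 × 1.38 = 21.39 kPa.
Cohesion term c·N_c = 126 × 5.14 = 647.64 kPa; surcharge term q·N_q = 21.39 × 1 = 21.39 kPa.
q_ult = 647.64 + 21.39 = 669.03 kPa.
For φ = 0 the ½γBN_γ term vanishes, so q_ult is independent of B. q_net = 669.03 − 21.39 = 647.64 kPa; q_all(net) = 647.64/3 = 215.88 kPa.
Required width B = w / q_all(net) = 450 / 215.88 = 2.084 m.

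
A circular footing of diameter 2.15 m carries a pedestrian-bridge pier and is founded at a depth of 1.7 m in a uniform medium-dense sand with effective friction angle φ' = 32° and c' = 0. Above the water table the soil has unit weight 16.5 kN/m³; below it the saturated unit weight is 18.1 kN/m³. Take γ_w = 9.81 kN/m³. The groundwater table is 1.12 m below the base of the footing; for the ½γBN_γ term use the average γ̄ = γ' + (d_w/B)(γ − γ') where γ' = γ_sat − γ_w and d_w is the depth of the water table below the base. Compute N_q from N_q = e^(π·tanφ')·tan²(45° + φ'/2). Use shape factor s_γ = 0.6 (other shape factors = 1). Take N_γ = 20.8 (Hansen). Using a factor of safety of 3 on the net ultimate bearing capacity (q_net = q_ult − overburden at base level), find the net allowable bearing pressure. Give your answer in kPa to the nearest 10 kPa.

N_q = e^(π·tan32°)·tan²(61°) = 23.18.
q = γ·D_f = 16.5 × 1.7 = 28.05 kPa.
γ' = 8.29 kN/m³; averaging over the depth B below the base, γ̄ = γ' + (d_w/B)(γ − γ') = 12.567 kN/m³.
q·N_q = 28.05 × 23.177 = 650.11 kPa
0.5·γ·B·N_γ·s_γ = 0.5 × 12.567 × 2.15 × 20.8 × 0.6 = 168.6 kPa
q_ult = 650.11 + 168.6 = 818.71 kPa.
q_net = 818.71 − 28.05 = 790.66 kPa.
q_all(net) = 790.66 / 3 = 263.55 kPa.

q_all(net) ≈ 260 kPa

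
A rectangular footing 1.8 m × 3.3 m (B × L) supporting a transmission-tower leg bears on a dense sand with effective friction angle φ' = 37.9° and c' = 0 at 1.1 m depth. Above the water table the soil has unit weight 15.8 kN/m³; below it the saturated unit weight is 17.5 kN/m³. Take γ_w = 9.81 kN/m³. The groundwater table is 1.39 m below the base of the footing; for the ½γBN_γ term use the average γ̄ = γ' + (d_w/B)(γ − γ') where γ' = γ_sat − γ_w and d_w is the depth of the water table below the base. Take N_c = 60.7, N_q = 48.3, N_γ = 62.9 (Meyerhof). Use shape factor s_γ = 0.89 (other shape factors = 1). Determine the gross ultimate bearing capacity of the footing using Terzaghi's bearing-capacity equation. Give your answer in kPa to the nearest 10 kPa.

q_ult ≈ 1540 kPa

Effective surcharge at the founding depth q = γ·D_f = 15.8 × 1.1 = 17.38 kPa.
With d_w = 1.39 m < B, γ̄ = 7.69 + (1.39/1.8) × (15.8 − 7.69) = 13.953 kN/m³.
q_ult = q·N_q + 0.5·γ·B·N_γ·s_γ
     = 17.38 × 48.3 + 0.5 × 13.953 × 1.8 × 62.9 × 0.89
     = 839.45 + 702.98 = 1542.4 kPa.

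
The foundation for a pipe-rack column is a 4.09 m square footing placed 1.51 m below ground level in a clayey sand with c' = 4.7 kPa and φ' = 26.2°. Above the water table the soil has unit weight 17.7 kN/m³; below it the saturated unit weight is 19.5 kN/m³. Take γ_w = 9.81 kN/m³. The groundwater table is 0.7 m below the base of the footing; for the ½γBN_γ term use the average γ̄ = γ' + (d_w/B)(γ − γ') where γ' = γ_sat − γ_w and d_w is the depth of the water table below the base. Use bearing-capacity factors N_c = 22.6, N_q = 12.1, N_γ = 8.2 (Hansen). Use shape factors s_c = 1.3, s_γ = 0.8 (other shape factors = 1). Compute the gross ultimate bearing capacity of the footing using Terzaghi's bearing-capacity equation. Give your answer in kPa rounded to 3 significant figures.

q_ult ≈ 610 kPa

Overburden at base level: q = 17.7 × 1.51 = 26.727 kPa.
The water table is 0.7 m below the base (< B = 4.09 m), so the ½γBN_γ term uses γ̄ = γ' + (d_w/B)(γ − γ') = 9.69 + (0.7/4.09)(17.7 − 9.69) = 11.061 kN/m³.
Cohesion term c·N_c·s_c = 4.7 × 22.6 × 1.3 = 138.09 kPa; surcharge term q·N_q = 26.727 × 12.1 = 323.4 kPa; self-weight term 0.5·γ·B·N_γ·s_γ = 0.5 × 11.061 × 4.09 × 8.2 × 0.8 = 148.38 kPa.
q_ult = 138.09 + 323.4 + 148.38 = 609.87 kPa.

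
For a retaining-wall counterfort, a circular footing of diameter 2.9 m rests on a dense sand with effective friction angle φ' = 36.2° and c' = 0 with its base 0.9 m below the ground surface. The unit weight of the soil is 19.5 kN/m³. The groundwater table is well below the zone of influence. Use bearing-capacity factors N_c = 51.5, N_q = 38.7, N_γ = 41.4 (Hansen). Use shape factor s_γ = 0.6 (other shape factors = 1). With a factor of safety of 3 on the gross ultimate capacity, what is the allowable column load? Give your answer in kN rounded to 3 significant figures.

P_all ≈ 3040 kN

Effective surcharge at the founding depth q = γ·D_f = 19.5 × 0.9 = 17.55 kPa.
q_ult = q·N_q + 0.5·γ·B·N_γ·s_γ
     = 17.55 × 38.7 + 0.5 × 19.5 × 2.9 × 41.4 × 0.6
     = 679.19 + 702.35 = 1381.5 kPa.
Gross allowable pressure q_all = 1381.5 / 3 = 460.51 kPa.
Footing area = 6.6052 m², so allowable column load = 460.51 × 6.6052 = 3041.8 kN.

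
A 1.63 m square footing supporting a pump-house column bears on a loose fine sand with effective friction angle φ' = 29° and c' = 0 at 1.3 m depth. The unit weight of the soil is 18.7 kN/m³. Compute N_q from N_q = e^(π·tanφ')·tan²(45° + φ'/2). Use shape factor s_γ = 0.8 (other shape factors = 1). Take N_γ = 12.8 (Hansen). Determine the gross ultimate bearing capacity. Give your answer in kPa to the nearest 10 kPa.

tan29° = 0.5543, so N_q = e^(π×0.5543)·tan²(59.5°) = 5.705 × 2.882 = 16.44.
Effective surcharge at the founding depth q = γ·D_f = 18.7 × 1.3 = 24.31 kPa.
q_ult = q·N_q + 0.5·γ·B·N_γ·s_γ
     = 24.31 × 16.443 + 0.5 × 18.7 × 1.63 × 12.8 × 0.8
     = 399.74 + 156.06 = 555.8 kPa.

q_ult ≈ 560 kPa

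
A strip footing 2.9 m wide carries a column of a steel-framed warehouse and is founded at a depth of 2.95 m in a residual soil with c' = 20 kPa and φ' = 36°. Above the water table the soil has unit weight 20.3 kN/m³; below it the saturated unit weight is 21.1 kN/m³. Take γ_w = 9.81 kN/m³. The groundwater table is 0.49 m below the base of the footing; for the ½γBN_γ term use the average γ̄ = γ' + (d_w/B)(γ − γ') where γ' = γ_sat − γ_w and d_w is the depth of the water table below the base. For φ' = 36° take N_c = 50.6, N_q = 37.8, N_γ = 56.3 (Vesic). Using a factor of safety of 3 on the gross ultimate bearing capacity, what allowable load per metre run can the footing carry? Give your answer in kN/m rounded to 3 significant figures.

≈ 4180 kN/m

Effective surcharge at the founding depth q = γ·D_f = 20.3 × 2.95 = 59.885 kPa.
With d_w = 0.49 m < B, γ̄ = 11.29 + (0.49/2.9) × (20.3 − 11.29) = 12.812 kN/m³.
q_ult = c·N_c + q·N_q + 0.5·γ·B·N_γ
     = 20 × 50.6 + 59.885 × 37.8 + 0.5 × 12.812 × 2.9 × 56.3
     = 1012 + 2263.7 + 1045.9 = 4321.6 kPa.
Gross allowable pressure q_all = 4321.6 / 3 = 1440.5 kPa.
Allowable wall load = q_all × B = 1440.5 × 2.9 = 4177.5 kN per metre run.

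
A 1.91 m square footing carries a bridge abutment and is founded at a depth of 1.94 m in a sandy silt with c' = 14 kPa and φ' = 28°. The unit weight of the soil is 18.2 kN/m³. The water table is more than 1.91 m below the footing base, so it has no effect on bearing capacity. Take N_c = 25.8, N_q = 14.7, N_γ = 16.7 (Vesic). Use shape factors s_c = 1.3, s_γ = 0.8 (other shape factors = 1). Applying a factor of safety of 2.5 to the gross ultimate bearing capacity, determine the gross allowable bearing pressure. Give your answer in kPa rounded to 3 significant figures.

q_all ≈ 488 kPa

Effective surcharge at the founding depth q = γ·D_f = 18.2 × 1.94 = 35.308 kPa.
q_ult = c·N_c·s_c + q·N_q + 0.5·γ·B·N_γ·s_γ
     = 14 × 25.8 × 1.3 + 35.308 × 14.7 + 0.5 × 18.2 × 1.91 × 16.7 × 0.8
     = 469.56 + 519.03 + 232.21 = 1220.8 kPa.
q_all = q_ult / FS = 1220.8 / 2.5 = 488.32 kPa.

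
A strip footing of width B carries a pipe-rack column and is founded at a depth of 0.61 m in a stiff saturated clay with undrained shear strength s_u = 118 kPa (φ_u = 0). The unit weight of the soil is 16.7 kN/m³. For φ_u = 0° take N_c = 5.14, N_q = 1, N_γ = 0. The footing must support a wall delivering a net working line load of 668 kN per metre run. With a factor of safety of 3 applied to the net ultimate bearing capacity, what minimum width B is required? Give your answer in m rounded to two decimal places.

B = 3.30 m

Effective surcharge at the founding depth q = γ·D_f = 16.7 × 0.61 = 10.187 kPa.
q_ult = c·N_c + q·N_q
     = 118 × 5.14 + 10.187 × 1
     = 606.52 + 10.187 = 616.71 kPa.
For φ = 0 the ½γBN_γ term vanishes, so q_ult is independent of B. q_net = 616.71 − 10.187 = 606.52 kPa; q_all(net) = 606.52/3 = 202.17 kPa.
Required width B = w / q_all(net) = 668 / 202.17 = 3.304 m.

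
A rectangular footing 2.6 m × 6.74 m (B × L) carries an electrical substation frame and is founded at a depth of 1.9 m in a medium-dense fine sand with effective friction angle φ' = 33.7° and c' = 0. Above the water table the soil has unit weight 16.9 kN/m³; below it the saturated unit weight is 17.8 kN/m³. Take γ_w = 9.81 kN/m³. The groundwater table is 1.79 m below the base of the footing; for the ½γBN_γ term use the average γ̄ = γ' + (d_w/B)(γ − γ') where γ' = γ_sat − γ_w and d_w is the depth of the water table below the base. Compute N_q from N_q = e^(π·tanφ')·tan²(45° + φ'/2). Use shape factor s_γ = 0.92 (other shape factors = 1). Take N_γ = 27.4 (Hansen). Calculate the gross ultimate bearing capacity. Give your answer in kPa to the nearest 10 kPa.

q_ult ≈ 1370 kPa

tan33.7° = 0.6669, so N_q = e^(π×0.6669)·tan²(61.85°) = 8.127 × 3.493 = 28.39.
q = γ·D_f = 16.9 × 1.9 = 32.11 kPa.
γ' = 7.99 kN/m³; averaging over the depth B below the base, γ̄ = γ' + (d_w/B)(γ − γ') = 14.124 kN/m³.
q·N_q = 32.11 × 28.386 = 911.47 kPa
0.5·γ·B·N_γ·s_γ = 0.5 × 14.124 × 2.6 × 27.4 × 0.92 = 462.86 kPa
q_ult = 911.47 + 462.86 = 1374.3 kPa.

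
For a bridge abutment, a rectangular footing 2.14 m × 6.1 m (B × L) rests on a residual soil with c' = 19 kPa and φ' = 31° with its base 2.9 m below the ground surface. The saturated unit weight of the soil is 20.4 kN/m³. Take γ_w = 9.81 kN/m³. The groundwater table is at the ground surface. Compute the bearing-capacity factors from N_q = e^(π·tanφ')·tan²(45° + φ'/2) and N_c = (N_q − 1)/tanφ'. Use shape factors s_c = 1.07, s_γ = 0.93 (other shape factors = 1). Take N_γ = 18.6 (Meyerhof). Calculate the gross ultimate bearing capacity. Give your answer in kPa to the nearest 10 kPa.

tan31° = 0.6009, so N_q = e^(π×0.6009)·tan²(60.5°) = 6.604 × 3.124 = 20.63.
N_c = (20.63 − 1)/tan31° = 32.67.
With the water table at the surface the whole profile is submerged: γ' = 20.4 − 9.81 = 10.59 kN/m³, so q = γ'·D_f = 30.711 kPa; the same γ' applies in the ½γBN_γ term.
q_ult = c·N_c·s_c + q·N_q + 0.5·γ·B·N_γ·s_γ
     = 19 × 32.671 × 1.07 + 30.711 × 20.631 + 0.5 × 10.59 × 2.14 × 18.6 × 0.93
     = 664.2 + 633.59 + 196.01 = 1493.8 kPa.

q_ult ≈ 1490 kPa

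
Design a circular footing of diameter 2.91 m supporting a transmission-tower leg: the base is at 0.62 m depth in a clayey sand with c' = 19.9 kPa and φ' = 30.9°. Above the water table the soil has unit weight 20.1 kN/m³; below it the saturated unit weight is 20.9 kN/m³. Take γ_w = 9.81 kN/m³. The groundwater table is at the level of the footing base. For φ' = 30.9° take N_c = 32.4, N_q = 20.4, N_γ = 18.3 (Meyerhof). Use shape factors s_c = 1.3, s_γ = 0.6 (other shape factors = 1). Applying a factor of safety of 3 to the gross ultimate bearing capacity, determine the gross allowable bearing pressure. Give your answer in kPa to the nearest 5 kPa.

q_all ≈ 425 kPa

Effective surcharge at the founding depth q = γ·D_f = 20.1 × 0.62 = 12.462 kPa.
The water table coincides with the base, so in the self-weight term γ → γ' = 11.09 kN/m³.
q_ult = c·N_c·s_c + q·N_q + 0.5·γ·B·N_γ·s_γ
     = 19.9 × 32.4 × 1.3 + 12.462 × 20.4 + 0.5 × 11.09 × 2.91 × 18.3 × 0.6
     = 838.19 + 254.22 + 177.17 = 1269.6 kPa.
q_all = q_ult / FS = 1269.6 / 3 = 423.2 kPa.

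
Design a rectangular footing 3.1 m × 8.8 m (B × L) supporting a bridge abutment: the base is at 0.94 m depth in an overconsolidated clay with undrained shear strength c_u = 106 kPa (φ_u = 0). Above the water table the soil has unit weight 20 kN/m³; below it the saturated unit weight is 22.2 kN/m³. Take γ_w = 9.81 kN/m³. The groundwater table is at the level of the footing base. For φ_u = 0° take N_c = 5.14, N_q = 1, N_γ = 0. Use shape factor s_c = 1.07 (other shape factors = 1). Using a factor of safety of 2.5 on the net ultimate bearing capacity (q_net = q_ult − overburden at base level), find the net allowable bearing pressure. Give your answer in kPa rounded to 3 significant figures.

Effective surcharge at the founding depth q = γ·D_f = 20 × 0.94 = 18.8 kPa.
q_ult = c·N_c·s_c + q·N_q
     = 106 × 5.14 × 1.07 + 18.8 × 1
     = 582.98 + 18.8 = 601.78 kPa.
q_net = 601.78 − 18.8 = 582.98 kPa.
q_all(net) = 582.98 / 2.5 = 233.19 kPa.

q_all(net) ≈ 233 kPa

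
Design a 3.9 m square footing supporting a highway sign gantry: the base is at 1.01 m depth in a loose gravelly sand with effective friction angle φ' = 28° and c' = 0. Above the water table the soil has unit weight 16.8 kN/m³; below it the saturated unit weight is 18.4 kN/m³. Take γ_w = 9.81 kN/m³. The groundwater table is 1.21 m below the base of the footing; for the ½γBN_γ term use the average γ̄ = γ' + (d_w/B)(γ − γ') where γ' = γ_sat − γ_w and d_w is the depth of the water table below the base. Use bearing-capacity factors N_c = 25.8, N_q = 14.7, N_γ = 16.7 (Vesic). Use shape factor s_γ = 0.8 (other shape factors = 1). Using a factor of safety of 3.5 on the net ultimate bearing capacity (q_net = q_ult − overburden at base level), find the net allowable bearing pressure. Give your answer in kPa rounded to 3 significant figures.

q_all(net) ≈ 149 kPa

q = γ·D_f = 16.8 × 1.01 = 16.968 kPa.
γ' = 8.59 kN/m³; averaging over the depth B below the base, γ̄ = γ' + (d_w/B)(γ − γ') = 11.137 kN/m³.
q·N_q = 16.968 × 14.7 = 249.43 kPa
0.5·γ·B·N_γ·s_γ = 0.5 × 11.137 × 3.9 × 16.7 × 0.8 = 290.15 kPa
q_ult = 249.43 + 290.15 = 539.58 kPa.
q_net = 539.58 − 16.968 = 522.61 kPa.
q_all(net) = 522.61 / 3.5 = 149.32 kPa.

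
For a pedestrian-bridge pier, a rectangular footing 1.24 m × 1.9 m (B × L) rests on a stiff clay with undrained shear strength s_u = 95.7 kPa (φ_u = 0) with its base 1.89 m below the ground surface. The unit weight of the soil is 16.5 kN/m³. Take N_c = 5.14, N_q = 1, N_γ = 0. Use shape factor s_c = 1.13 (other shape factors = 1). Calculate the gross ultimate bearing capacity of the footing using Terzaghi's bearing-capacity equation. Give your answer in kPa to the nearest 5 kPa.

q_ult ≈ 585 kPa

Overburden at base level: q = 16.5 × 1.89 = 31.185 kPa.
Cohesion term c·N_c·s_c = 95.7 × 5.14 × 1.13 = 555.84 kPa; surcharge term q·N_q = 31.185 × 1 = 31.185 kPa.
q_ult = 555.84 + 31.185 = 587.03 kPa.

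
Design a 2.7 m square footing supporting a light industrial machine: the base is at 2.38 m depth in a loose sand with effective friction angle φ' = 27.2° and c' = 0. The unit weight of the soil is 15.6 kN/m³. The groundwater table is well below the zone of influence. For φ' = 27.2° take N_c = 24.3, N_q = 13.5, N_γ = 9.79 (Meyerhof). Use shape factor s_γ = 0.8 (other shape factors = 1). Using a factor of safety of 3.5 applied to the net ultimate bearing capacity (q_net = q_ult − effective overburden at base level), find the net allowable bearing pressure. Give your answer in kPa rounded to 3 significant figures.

Effective surcharge at the founding depth q = γ·D_f = 15.6 × 2.38 = 37.128 kPa.
q_ult = q·N_q + 0.5·γ·B·N_γ·s_γ
     = 37.128 × 13.5 + 0.5 × 15.6 × 2.7 × 9.79 × 0.8
     = 501.23 + 164.94 = 666.17 kPa.
Net ultimate: q_net = 666.17 − 37.128 = 629.04 kPa.
q_all(net) = 629.04 / 3.5 = 179.73 kPa.

q_all(net) ≈ 180 kPa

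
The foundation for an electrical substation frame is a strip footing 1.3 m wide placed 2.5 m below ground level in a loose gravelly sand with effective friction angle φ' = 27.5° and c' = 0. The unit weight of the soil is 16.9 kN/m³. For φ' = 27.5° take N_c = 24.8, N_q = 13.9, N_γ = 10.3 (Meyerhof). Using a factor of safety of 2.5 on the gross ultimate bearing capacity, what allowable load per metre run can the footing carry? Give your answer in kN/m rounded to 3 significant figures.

≈ 364 kN/m

Overburden at base level: q = 16.9 × 2.5 = 42.25 kPa.
Surcharge term q·N_q = 42.25 × 13.9 = 587.27 kPa; self-weight term 0.5·γ·B·N_γ = 0.5 × 16.9 × 1.3 × 10.3 = 113.15 kPa.
q_ult = 587.27 + 113.15 = 700.42 kPa.
Gross allowable pressure q_all = 700.42 / 2.5 = 280.17 kPa.
Allowable wall load = q_all × B = 280.17 × 1.3 = 364.22 kN per metre run.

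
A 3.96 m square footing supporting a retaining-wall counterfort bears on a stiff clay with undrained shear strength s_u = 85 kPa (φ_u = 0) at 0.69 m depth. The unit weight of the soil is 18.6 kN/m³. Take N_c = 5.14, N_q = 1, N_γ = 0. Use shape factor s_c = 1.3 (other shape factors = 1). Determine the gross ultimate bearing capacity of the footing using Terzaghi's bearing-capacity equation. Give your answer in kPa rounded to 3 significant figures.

q_ult ≈ 581 kPa

Overburden at base level: q = 18.6 × 0.69 = 12.834 kPa.
Cohesion term c·N_c·s_c = 85 × 5.14 × 1.3 = 567.97 kPa; surcharge term q·N_q = 12.834 × 1 = 12.834 kPa.
q_ult = 567.97 + 12.834 = 580.8 kPa.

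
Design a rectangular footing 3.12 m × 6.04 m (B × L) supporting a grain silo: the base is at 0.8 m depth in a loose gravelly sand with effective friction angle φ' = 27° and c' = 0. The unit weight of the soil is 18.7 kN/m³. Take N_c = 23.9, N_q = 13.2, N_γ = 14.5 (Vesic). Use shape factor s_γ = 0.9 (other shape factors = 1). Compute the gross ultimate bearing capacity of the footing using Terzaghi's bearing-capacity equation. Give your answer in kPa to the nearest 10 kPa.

q_ult ≈ 580 kPa

Overburden at base level: q = 18.7 × 0.8 = 14.96 kPa.
Surcharge term q·N_q = 14.96 × 13.2 = 197.47 kPa; self-weight term 0.5·γ·B·N_γ·s_γ = 0.5 × 18.7 × 3.12 × 14.5 × 0.9 = 380.69 kPa.
q_ult = 197.47 + 380.69 = 578.17 kPa.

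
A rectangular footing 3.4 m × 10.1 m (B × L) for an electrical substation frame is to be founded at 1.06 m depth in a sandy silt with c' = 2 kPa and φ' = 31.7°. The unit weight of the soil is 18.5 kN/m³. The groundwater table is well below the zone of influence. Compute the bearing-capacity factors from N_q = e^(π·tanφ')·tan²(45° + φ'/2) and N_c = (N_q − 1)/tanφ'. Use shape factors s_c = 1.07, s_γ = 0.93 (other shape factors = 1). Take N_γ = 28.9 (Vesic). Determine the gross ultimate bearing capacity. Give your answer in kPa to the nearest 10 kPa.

tan31.7° = 0.6176, so N_q = e^(π×0.6176)·tan²(60.85°) = 6.961 × 3.215 = 22.38.
N_c = (22.38 − 1)/tan31.7° = 34.61.
Overburden at base level: q = 18.5 × 1.06 = 19.61 kPa.
Cohesion term c·N_c·s_c = 2 × 34.612 × 1.07 = 74.07 kPa; surcharge term q·N_q = 19.61 × 22.377 = 438.81 kPa; self-weight term 0.5·γ·B·N_γ·s_γ = 0.5 × 18.5 × 3.4 × 28.9 × 0.93 = 845.28 kPa.
q_ult = 74.07 + 438.81 + 845.28 = 1358.2 kPa.

q_ult ≈ 1360 kPa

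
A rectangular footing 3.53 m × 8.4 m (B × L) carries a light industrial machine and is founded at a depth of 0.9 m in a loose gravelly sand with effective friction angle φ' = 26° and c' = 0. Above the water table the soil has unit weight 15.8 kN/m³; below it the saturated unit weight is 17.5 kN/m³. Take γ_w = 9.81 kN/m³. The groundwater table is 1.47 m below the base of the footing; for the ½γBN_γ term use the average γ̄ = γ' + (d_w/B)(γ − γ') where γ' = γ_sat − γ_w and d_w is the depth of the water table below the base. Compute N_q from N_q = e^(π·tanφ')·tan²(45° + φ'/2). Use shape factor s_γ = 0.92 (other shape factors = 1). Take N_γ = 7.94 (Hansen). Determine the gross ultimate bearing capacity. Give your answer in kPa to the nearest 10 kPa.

q_ult ≈ 310 kPa

tan26° = 0.4877, so N_q = e^(π×0.4877)·tan²(58°) = 4.629 × 2.561 = 11.85.
Effective surcharge at the founding depth q = γ·D_f = 15.8 × 0.9 = 14.22 kPa.
With d_w = 1.47 m < B, γ̄ = 7.69 + (1.47/3.53) × (15.8 − 7.69) = 11.067 kN/m³.
q_ult = q·N_q + 0.5·γ·B·N_γ·s_γ
     = 14.22 × 11.854 + 0.5 × 11.067 × 3.53 × 7.94 × 0.92
     = 168.57 + 142.69 = 311.26 kPa.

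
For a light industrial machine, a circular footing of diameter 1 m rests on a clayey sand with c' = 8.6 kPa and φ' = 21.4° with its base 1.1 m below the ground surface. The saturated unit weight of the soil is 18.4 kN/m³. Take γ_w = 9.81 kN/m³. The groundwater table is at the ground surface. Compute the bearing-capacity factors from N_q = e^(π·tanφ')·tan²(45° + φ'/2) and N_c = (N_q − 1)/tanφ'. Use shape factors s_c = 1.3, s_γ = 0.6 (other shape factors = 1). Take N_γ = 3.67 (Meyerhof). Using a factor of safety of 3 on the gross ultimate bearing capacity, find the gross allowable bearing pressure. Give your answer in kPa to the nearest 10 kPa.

N_q = e^(π·tan21.4°)·tan²(55.7°) = 7.36; N_c = (N_q − 1)/tanφ' = 16.23.
Water table at ground surface, so effective unit weight γ' = 18.4 − 9.81 = 8.59 kN/m³ is used throughout; overburden q = 8.59 × 1.1 = 9.449 kPa; the same γ' applies in the ½γBN_γ term.
Cohesion term c·N_c·s_c = 8.6 × 16.231 × 1.3 = 181.46 kPa; surcharge term q·N_q = 9.449 × 7.3609 = 69.553 kPa; self-weight term 0.5·γ·B·N_γ·s_γ = 0.5 × 8.59 × 1 × 3.67 × 0.6 = 9.4576 kPa.
q_ult = 181.46 + 69.553 + 9.4576 = 260.47 kPa.
q_all = 260.47 / 3 = 86.824 kPa.

q_all ≈ 90 kPa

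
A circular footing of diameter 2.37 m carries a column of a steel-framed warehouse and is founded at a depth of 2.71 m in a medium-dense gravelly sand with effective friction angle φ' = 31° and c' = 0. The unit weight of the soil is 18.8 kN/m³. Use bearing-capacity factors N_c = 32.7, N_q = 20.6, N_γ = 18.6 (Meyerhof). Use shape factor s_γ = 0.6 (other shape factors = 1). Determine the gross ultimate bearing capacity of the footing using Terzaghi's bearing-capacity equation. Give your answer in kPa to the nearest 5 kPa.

q_ult ≈ 1300 kPa

Effective surcharge at the founding depth q = γ·D_f = 18.8 × 2.71 = 50.948 kPa.
q_ult = q·N_q + 0.5·γ·B·N_γ·s_γ
     = 50.948 × 20.6 + 0.5 × 18.8 × 2.37 × 18.6 × 0.6
     = 1049.5 + 248.62 = 1298.2 kPa.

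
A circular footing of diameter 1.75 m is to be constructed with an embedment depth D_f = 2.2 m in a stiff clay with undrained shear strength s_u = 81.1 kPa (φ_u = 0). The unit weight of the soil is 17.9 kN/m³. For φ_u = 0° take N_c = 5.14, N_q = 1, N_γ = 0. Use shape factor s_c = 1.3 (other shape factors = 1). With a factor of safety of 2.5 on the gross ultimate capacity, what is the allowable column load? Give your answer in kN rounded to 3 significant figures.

Overburden at base level: q = 17.9 × 2.2 = 39.38 kPa.
Cohesion term c·N_c·s_c = 81.1 × 5.14 × 1.3 = 541.91 kPa; surcharge term q·N_q = 39.38 × 1 = 39.38 kPa.
q_ult = 541.91 + 39.38 = 581.29 kPa.
Gross allowable pressure q_all = 581.29 / 2.5 = 232.52 kPa.
Footing area = 2.4053 m², so allowable column load = 232.52 × 2.4053 = 559.27 kN.

P_all ≈ 559 kN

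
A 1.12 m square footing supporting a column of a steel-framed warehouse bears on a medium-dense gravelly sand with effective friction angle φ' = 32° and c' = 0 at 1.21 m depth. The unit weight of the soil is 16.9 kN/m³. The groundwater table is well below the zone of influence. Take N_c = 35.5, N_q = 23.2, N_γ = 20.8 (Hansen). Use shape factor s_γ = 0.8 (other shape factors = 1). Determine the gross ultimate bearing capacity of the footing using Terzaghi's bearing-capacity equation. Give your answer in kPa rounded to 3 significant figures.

Overburden at base level: q = 16.9 × 1.21 = 20.449 kPa.
Surcharge term q·N_q = 20.449 × 23.2 = 474.42 kPa; self-weight term 0.5·γ·B·N_γ·s_γ = 0.5 × 16.9 × 1.12 × 20.8 × 0.8 = 157.48 kPa.
q_ult = 474.42 + 157.48 = 631.9 kPa.

q_ult ≈ 632 kPa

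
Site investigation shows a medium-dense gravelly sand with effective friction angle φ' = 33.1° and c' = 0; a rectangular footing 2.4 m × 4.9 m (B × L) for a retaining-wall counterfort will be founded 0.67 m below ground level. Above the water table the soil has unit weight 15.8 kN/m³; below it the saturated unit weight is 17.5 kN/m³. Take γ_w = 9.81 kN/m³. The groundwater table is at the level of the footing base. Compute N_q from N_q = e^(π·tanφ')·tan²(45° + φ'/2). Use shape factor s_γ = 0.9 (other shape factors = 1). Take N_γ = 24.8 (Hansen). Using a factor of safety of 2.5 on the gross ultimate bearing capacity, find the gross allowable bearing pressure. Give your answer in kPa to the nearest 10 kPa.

q_all ≈ 190 kPa

N_q = e^(π·tan33.1°)·tan²(61.55°) = 26.41.
q = γ·D_f = 15.8 × 0.67 = 10.586 kPa.
For the ½γBN_γ term take γ' = 17.5 − 9.81 = 7.69 kN/m³ (soil below base is submerged).
q·N_q = 10.586 × 26.406 = 279.54 kPa
0.5·γ·B·N_γ·s_γ = 0.5 × 7.69 × 2.4 × 24.8 × 0.9 = 205.97 kPa
q_ult = 279.54 + 205.97 = 485.5 kPa.
q_all = 485.5 / 2.5 = 194.2 kPa.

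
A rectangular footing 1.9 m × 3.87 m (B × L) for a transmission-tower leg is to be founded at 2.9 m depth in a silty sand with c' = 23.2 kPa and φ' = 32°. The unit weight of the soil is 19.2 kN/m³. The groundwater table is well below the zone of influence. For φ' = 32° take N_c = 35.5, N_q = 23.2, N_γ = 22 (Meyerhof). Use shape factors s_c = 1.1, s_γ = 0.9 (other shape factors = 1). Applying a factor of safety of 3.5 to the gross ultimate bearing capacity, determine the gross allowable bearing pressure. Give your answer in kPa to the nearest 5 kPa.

q_all ≈ 730 kPa

q = γ·D_f = 19.2 × 2.9 = 55.68 kPa.
c·N_c·s_c = 23.2 × 35.5 × 1.1 = 905.96 kPa
q·N_q = 55.68 × 23.2 = 1291.8 kPa
0.5·γ·B·N_γ·s_γ = 0.5 × 19.2 × 1.9 × 22 × 0.9 = 361.15 kPa
q_ult = 905.96 + 1291.8 + 361.15 = 2558.9 kPa.
q_all = q_ult / FS = 2558.9 / 3.5 = 731.11 kPa.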